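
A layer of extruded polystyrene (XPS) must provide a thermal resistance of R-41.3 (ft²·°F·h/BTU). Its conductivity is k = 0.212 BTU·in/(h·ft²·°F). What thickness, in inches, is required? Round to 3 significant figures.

8.76 in

L = R × k = 41.3 × 0.212 = 8.756 in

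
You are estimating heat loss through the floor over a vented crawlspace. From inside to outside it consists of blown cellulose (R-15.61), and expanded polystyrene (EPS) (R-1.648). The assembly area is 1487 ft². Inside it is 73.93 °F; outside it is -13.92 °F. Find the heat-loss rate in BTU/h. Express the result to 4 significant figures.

7569 BTU/h

R_total = 15.61 + 1.648 = 17.258 ft²·°F·h/BTU
Q = A·ΔT/R = 1487 × (73.93 − (-13.92)) / 17.258 = 7569.4 BTU/h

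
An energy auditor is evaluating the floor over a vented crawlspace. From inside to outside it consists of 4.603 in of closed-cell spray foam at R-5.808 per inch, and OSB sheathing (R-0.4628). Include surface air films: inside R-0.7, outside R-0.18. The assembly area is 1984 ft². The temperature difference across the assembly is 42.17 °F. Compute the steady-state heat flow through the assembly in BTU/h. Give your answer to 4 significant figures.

4.603 × 5.808 = 26.734
R_total = 0.7 + 26.734 + 0.4628 + 0.18 = 28.077 ft²·°F·h/BTU
Q = A·ΔT/R = 1984 × 42.17 / 28.077 = 2979.8 BTU/h

2980 BTU/h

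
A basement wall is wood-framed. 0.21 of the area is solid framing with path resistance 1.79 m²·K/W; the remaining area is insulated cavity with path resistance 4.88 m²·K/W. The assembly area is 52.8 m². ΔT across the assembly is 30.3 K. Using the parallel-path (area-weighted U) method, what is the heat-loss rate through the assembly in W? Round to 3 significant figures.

U_eff = 0.79/4.88 + 0.21/1.79 = 0.1619 + 0.1173 = 0.2792
R_eff = 1/U_eff = 3.582 m²·K/W
Q = 52.8 × 30.3 / 3.582 = 446.7 W

447 W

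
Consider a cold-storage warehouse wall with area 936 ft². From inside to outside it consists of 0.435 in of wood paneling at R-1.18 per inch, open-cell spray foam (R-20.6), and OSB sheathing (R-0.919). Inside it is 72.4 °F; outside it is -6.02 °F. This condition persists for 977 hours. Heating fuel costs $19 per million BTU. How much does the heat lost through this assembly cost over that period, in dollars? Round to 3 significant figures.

0.435 × 1.18 = 0.5133
R_total = 0.5133 + 20.6 + 0.919 = 22.03 ft²·°F·h/BTU
Q = 936 × (72.4 − (-6.02)) / 22.03 = 3332 BTU/h
E = 3332 × 977 = 3255000 BTU
Cost = 3255000/10⁶ × 19 = $61.84

61.8 dollars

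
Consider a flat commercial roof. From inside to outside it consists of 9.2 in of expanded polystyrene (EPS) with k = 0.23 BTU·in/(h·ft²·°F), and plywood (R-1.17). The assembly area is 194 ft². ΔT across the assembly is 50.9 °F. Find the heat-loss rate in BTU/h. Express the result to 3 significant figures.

9.2/0.23 = 40
R_total = 40 + 1.17 = 41.17 ft²·°F·h/BTU
Q = A·ΔT/R = 194 × 50.9 / 41.17 = 239.8 BTU/h

240 BTU/h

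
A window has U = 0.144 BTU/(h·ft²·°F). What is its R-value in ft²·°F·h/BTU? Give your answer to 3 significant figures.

R = 1/U = 1/0.144 = 6.944

6.94 ft²·°F·h/BTU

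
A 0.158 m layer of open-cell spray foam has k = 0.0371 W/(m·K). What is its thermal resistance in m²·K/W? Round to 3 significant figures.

R = L/k = 0.158/0.0371 = 4.259 m²·K/W

4.26 m²·K/W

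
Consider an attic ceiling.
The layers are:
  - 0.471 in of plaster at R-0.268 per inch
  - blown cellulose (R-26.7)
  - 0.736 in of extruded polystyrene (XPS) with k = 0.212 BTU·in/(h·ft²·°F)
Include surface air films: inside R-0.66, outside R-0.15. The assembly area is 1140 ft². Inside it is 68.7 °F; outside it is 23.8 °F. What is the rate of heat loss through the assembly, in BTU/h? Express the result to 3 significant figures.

1650 BTU/h

0.471 × 0.268 = 0.1262
0.736/0.212 = 3.472
R_total = 0.66 + 0.1262 + 26.7 + 3.472 + 0.15 = 31.11 ft²·°F·h/BTU
Q = A·ΔT/R = 1140 × (68.7 − 23.8) / 31.11 = 1645 BTU/h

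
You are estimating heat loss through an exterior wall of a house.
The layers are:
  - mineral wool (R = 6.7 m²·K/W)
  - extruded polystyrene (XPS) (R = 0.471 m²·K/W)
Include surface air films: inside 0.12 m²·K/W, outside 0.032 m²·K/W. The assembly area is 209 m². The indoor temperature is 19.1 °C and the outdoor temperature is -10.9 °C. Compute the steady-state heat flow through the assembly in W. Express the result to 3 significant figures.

856 W

R_total = 0.12 + 6.7 + 0.471 + 0.032 = 7.323 m²·K/W
Q = A·ΔT/R = 209 × (19.1 − (-10.9)) / 7.323 = 856.2 W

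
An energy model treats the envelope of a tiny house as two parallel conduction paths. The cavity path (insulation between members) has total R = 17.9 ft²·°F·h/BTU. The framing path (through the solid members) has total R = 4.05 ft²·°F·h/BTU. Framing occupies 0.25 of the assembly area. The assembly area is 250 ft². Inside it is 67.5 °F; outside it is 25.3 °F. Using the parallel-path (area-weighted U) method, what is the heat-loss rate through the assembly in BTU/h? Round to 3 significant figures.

U_eff = 0.75/17.9 + 0.25/4.05 = 0.0419 + 0.06173 = 0.1036
R_eff = 1/U_eff = 9.65 ft²·°F·h/BTU
Q = 250 × (67.5 − 25.3) / 9.65 = 1093 BTU/h

1090 BTU/h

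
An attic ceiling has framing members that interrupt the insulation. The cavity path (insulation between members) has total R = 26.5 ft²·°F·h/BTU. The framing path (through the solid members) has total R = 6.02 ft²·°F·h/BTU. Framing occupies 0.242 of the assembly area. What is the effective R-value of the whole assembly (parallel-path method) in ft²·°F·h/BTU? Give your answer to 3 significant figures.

U_eff = 0.758/26.5 + 0.242/6.02 = 0.0286 + 0.0402 = 0.0688
R_eff = 1/U_eff = 14.53 ft²·°F·h/BTU

14.5 ft²·°F·h/BTU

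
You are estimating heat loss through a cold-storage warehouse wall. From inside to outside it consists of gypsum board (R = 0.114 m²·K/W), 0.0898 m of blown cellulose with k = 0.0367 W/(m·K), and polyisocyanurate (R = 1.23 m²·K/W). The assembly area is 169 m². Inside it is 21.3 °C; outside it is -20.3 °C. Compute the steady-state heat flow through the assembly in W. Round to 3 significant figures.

1850 W

0.0898/0.0367 = 2.447
R_total = 0.114 + 2.447 + 1.23 = 3.791 m²·K/W
Q = A·ΔT/R = 169 × (21.3 − (-20.3)) / 3.791 = 1855 W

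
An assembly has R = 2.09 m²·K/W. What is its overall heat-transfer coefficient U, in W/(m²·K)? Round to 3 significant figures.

U = 1/R = 1/2.09 = 0.4785

0.478 W/(m²·K)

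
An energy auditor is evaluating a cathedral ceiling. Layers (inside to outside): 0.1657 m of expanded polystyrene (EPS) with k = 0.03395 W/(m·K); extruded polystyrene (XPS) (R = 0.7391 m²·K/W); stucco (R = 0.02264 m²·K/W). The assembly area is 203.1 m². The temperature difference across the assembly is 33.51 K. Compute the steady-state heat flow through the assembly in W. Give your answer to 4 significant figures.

0.1657/0.03395 = 4.8807
R_total = 4.8807 + 0.7391 + 0.02264 = 5.6424 m²·K/W
Q = A·ΔT/R = 203.1 × 33.51 / 5.6424 = 1206.2 W

1206 W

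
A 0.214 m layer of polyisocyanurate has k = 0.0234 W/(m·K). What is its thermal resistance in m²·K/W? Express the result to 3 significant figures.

9.15 m²·K/W

R = L/k = 0.214/0.0234 = 9.145 m²·K/W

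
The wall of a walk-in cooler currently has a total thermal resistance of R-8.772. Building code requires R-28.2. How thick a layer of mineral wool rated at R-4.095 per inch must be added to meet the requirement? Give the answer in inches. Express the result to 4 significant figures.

ΔR = 28.2 − 8.772 = 19.428 ft²·°F·h/BTU
L = ΔR / (R/in) = 19.428/4.095 = 4.7443 in

4.744 in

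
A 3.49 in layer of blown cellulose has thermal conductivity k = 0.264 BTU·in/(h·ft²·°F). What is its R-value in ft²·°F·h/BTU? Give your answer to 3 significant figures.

R = L/k = 3.49/0.264 = 13.22 ft²·°F·h/BTU

13.2 ft²·°F·h/BTU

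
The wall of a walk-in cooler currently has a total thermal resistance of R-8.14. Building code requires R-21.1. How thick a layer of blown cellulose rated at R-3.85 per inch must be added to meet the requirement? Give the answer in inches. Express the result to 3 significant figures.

ΔR = 21.1 − 8.14 = 12.96 ft²·°F·h/BTU
L = ΔR / (R/in) = 12.96/3.85 = 3.366 in

3.37 in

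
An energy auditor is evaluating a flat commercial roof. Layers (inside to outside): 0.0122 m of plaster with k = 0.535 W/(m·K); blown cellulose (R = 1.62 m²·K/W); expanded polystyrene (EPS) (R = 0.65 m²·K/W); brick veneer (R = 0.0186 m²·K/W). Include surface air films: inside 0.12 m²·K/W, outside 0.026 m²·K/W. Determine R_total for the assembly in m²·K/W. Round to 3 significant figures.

2.46 m²·K/W

0.0122/0.535 = 0.0228
R_total = 0.12 + 0.0228 + 1.62 + 0.65 + 0.0186 + 0.026 = 2.457 m²·K/W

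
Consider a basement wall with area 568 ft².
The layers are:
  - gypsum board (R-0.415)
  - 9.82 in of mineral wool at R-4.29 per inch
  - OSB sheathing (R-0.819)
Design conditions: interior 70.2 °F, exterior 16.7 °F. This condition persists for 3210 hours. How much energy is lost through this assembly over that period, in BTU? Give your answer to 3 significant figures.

9.82 × 4.29 = 42.13
R_total = 0.415 + 42.13 + 0.819 = 43.36 ft²·°F·h/BTU
Q = 568 × (70.2 − 16.7) / 43.36 = 700.8 BTU/h
E = 700.8 × 3210 = 2250000 BTU

2250000 BTU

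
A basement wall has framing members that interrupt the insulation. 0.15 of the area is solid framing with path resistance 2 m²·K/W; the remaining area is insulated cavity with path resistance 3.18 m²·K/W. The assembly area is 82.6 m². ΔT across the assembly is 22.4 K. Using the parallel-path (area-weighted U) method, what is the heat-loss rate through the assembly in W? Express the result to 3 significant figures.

633 W

U_eff = 0.85/3.18 + 0.15/2 = 0.2673 + 0.075 = 0.3423
R_eff = 1/U_eff = 2.921 m²·K/W
Q = 82.6 × 22.4 / 2.921 = 633.3 W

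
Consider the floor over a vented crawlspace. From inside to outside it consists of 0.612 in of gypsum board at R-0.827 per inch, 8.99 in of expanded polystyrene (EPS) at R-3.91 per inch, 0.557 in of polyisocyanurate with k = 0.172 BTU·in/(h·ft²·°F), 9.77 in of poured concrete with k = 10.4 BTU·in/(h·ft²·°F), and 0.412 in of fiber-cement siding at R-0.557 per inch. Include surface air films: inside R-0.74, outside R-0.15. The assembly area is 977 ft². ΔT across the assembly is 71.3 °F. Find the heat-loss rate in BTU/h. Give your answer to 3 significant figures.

1700 BTU/h

0.612 × 0.827 = 0.5061
8.99 × 3.91 = 35.15
0.557/0.172 = 3.238
9.77/10.4 = 0.9394
0.412 × 0.557 = 0.2295
R_total = 0.74 + 0.5061 + 35.15 + 3.238 + 0.9394 + 0.2295 + 0.15 = 40.95 ft²·°F·h/BTU
Q = A·ΔT/R = 977 × 71.3 / 40.95 = 1701 BTU/h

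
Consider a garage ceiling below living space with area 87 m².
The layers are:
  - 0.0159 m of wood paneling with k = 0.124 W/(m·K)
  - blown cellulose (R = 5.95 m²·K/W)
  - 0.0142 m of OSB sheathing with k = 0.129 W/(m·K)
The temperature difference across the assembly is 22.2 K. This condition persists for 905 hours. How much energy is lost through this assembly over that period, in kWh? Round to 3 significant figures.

282 kWh

0.0159/0.124 = 0.1282
0.0142/0.129 = 0.1101
R_total = 0.1282 + 5.95 + 0.1101 = 6.188 m²·K/W
Q = 87 × 22.2 / 6.188 = 312.1 W
E = 312.1 W × 905 h / 1000 = 282.5 kWh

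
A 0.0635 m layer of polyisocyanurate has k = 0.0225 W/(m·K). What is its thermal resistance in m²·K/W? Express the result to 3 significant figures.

2.82 m²·K/W

R = L/k = 0.0635/0.0225 = 2.822 m²·K/W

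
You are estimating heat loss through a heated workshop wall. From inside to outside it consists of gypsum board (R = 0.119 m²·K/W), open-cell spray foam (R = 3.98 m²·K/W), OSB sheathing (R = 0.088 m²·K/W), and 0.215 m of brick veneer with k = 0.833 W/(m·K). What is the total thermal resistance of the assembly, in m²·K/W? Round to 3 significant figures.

0.215/0.833 = 0.2581
R_total = 0.119 + 3.98 + 0.088 + 0.2581 = 4.445 m²·K/W

4.45 m²·K/W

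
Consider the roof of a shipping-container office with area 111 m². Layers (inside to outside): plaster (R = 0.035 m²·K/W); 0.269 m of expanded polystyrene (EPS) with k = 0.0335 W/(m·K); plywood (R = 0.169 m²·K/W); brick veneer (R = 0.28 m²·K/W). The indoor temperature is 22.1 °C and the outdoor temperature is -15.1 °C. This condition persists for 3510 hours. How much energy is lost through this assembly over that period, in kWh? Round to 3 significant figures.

1700 kWh

0.269/0.0335 = 8.03
R_total = 0.035 + 8.03 + 0.169 + 0.28 = 8.514 m²·K/W
Q = 111 × (22.1 − (-15.1)) / 8.514 = 485 W
E = 485 W × 3510 h / 1000 = 1702 kWh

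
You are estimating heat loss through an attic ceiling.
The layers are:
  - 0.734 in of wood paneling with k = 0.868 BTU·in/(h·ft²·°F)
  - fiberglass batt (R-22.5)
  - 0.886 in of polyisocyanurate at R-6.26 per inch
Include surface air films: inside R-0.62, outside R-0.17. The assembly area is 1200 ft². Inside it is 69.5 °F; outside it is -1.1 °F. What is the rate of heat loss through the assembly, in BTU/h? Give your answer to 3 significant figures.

2850 BTU/h

0.734/0.868 = 0.8456
0.886 × 6.26 = 5.546
R_total = 0.62 + 0.8456 + 22.5 + 5.546 + 0.17 = 29.68 ft²·°F·h/BTU
Q = A·ΔT/R = 1200 × (69.5 − (-1.1)) / 29.68 = 2854 BTU/h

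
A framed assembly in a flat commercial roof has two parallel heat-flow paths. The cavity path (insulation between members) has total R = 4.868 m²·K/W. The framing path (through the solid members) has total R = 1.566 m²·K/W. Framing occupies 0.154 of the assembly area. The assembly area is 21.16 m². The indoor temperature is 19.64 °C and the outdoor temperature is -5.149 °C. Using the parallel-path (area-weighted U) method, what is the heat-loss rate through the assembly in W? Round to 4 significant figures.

U_eff = 0.846/4.868 + 0.154/1.566 = 0.17379 + 0.09834 = 0.27213
R_eff = 1/U_eff = 3.6747 m²·K/W
Q = 21.16 × (19.64 − (-5.149)) / 3.6747 = 142.74 W

142.7 W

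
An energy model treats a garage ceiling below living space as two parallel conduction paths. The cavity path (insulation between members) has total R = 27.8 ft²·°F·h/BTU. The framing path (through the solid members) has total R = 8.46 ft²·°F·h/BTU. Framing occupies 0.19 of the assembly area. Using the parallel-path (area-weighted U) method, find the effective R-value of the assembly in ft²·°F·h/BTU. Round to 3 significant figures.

19.4 ft²·°F·h/BTU

U_eff = 0.81/27.8 + 0.19/8.46 = 0.02914 + 0.02246 = 0.0516
R_eff = 1/U_eff = 19.38 ft²·°F·h/BTU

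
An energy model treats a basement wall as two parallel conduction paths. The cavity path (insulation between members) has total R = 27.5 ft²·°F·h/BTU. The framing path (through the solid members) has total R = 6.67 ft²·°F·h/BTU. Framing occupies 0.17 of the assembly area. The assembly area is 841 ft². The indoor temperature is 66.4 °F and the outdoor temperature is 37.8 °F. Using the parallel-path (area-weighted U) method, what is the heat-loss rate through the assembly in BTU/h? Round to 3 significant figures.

1340 BTU/h

U_eff = 0.83/27.5 + 0.17/6.67 = 0.03018 + 0.02549 = 0.05567
R_eff = 1/U_eff = 17.96 ft²·°F·h/BTU
Q = 841 × (66.4 − 37.8) / 17.96 = 1339 BTU/h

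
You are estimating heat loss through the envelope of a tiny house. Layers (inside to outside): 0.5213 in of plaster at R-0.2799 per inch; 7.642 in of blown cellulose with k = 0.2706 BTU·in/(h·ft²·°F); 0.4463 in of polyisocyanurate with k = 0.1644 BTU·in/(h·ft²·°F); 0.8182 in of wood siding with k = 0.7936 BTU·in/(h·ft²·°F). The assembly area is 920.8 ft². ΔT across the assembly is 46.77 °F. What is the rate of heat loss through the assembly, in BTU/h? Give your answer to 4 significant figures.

0.5213 × 0.2799 = 0.14591
7.642/0.2706 = 28.241
0.4463/0.1644 = 2.7147
0.8182/0.7936 = 1.031
R_total = 0.14591 + 28.241 + 2.7147 + 1.031 = 32.133 ft²·°F·h/BTU
Q = A·ΔT/R = 920.8 × 46.77 / 32.133 = 1340.3 BTU/h

1340 BTU/h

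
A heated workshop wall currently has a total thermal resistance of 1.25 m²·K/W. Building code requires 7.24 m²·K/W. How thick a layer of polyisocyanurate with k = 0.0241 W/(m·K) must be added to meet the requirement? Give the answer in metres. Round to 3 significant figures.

0.144 m

ΔR = 7.24 − 1.25 = 5.99 m²·K/W
L = ΔR × k = 5.99 × 0.0241 = 0.1444 m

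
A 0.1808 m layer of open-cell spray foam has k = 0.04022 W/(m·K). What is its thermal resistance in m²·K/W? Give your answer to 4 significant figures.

R = L/k = 0.1808/0.04022 = 4.4953 m²·K/W

4.495 m²·K/W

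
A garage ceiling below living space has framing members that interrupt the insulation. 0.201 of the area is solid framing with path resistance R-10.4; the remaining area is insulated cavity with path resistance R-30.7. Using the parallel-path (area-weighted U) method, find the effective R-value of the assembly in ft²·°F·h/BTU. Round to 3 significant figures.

U_eff = 0.799/30.7 + 0.201/10.4 = 0.02603 + 0.01933 = 0.04535
R_eff = 1/U_eff = 22.05 ft²·°F·h/BTU

22.0 ft²·°F·h/BTU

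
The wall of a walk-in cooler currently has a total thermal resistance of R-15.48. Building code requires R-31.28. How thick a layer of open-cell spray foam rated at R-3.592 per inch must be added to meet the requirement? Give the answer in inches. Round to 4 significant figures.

ΔR = 31.28 − 15.48 = 15.8 ft²·°F·h/BTU
L = ΔR / (R/in) = 15.8/3.592 = 4.3987 in

4.399 in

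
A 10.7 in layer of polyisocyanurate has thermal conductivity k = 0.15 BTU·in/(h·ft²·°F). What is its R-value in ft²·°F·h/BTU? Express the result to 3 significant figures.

R = L/k = 10.7/0.15 = 71.33 ft²·°F·h/BTU

71.3 ft²·°F·h/BTU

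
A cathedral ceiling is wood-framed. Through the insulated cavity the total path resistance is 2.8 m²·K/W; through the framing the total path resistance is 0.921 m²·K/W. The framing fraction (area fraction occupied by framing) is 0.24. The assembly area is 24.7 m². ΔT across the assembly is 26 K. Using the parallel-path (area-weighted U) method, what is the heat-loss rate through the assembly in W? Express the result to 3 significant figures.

U_eff = 0.76/2.8 + 0.24/0.921 = 0.2714 + 0.2606 = 0.532
R_eff = 1/U_eff = 1.88 m²·K/W
Q = 24.7 × 26 / 1.88 = 341.7 W

342 W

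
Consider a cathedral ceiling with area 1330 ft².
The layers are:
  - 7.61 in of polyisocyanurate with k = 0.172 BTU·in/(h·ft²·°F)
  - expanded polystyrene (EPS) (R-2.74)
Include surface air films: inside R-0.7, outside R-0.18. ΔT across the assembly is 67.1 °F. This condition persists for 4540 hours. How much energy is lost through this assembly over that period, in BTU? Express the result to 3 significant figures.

7.61/0.172 = 44.24
R_total = 0.7 + 44.24 + 2.74 + 0.18 = 47.86 ft²·°F·h/BTU
Q = 1330 × 67.1 / 47.86 = 1865 BTU/h
E = 1865 × 4540 = 8465000 BTU

8460000 BTU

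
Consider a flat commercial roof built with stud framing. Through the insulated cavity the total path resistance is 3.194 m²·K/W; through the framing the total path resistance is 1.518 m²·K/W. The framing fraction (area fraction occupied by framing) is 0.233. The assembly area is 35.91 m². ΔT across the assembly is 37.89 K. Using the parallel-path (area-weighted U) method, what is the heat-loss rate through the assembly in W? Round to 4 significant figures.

U_eff = 0.767/3.194 + 0.233/1.518 = 0.24014 + 0.15349 = 0.39363
R_eff = 1/U_eff = 2.5405 m²·K/W
Q = 35.91 × 37.89 / 2.5405 = 535.58 W

535.6 W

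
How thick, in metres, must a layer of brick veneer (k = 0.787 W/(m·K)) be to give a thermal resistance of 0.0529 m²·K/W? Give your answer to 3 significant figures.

0.0416 m

L = R·k = 0.0529 × 0.787 = 0.04163 m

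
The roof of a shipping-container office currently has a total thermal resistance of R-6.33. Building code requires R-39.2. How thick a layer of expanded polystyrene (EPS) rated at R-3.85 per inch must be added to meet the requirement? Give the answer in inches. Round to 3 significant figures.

ΔR = 39.2 − 6.33 = 32.87 ft²·°F·h/BTU
L = ΔR / (R/in) = 32.87/3.85 = 8.538 in

8.54 in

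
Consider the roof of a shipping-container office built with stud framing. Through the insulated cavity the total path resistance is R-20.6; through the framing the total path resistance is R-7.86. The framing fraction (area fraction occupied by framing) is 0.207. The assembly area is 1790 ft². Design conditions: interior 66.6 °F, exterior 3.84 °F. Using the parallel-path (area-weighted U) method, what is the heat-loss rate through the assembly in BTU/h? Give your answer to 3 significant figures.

U_eff = 0.793/20.6 + 0.207/7.86 = 0.0385 + 0.02634 = 0.06483
R_eff = 1/U_eff = 15.42 ft²·°F·h/BTU
Q = 1790 × (66.6 − 3.84) / 15.42 = 7283 BTU/h

7280 BTU/h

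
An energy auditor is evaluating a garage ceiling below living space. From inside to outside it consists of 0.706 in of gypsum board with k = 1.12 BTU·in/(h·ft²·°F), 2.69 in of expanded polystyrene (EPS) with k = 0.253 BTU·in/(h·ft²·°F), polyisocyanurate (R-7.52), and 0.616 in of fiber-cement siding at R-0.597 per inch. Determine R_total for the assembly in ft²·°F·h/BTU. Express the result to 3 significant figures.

19.2 ft²·°F·h/BTU

0.706/1.12 = 0.6304
2.69/0.253 = 10.63
0.616 × 0.597 = 0.3678
R_total = 0.6304 + 10.63 + 7.52 + 0.3678 = 19.15 ft²·°F·h/BTU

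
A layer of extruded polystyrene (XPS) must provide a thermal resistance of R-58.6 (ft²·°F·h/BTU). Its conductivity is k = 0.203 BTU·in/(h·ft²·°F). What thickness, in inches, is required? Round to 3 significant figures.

L = R × k = 58.6 × 0.203 = 11.9 in

11.9 in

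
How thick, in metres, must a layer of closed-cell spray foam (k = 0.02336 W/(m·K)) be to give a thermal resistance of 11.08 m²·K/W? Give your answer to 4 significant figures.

0.2588 m

L = R·k = 11.08 × 0.02336 = 0.25883 m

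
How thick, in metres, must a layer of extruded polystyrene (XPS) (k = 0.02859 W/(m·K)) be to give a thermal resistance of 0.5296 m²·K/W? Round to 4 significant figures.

0.01514 m

L = R·k = 0.5296 × 0.02859 = 0.015141 m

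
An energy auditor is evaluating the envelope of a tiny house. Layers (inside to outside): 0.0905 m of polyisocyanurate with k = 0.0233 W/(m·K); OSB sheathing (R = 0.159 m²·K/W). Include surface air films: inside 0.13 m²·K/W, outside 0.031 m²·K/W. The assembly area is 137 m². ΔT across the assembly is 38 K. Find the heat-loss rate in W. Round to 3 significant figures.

1240 W

0.0905/0.0233 = 3.884
R_total = 0.13 + 3.884 + 0.159 + 0.031 = 4.204 m²·K/W
Q = A·ΔT/R = 137 × 38 / 4.204 = 1238 W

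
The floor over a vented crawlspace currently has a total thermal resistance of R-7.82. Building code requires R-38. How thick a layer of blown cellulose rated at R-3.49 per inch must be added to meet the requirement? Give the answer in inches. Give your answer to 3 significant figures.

ΔR = 38 − 7.82 = 30.18 ft²·°F·h/BTU
L = ΔR / (R/in) = 30.18/3.49 = 8.648 in

8.65 in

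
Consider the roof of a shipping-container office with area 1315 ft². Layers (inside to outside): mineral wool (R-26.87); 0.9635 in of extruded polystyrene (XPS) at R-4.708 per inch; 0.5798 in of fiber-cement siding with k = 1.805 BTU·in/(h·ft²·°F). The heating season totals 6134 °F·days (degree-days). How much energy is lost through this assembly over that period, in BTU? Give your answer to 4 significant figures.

0.9635 × 4.708 = 4.5362
0.5798/1.805 = 0.32122
R_total = 26.87 + 4.5362 + 0.32122 = 31.727 ft²·°F·h/BTU
E = A × HDD × 24 / R = 1315 × 6134 × 24 / 31.727 = 6101600 BTU

6102000 BTU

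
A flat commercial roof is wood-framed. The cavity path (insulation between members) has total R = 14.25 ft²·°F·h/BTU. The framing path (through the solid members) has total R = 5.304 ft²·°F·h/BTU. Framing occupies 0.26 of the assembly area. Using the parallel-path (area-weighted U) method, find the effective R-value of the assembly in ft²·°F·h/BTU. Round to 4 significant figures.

9.906 ft²·°F·h/BTU

U_eff = 0.74/14.25 + 0.26/5.304 = 0.05193 + 0.04902 = 0.10095
R_eff = 1/U_eff = 9.9059 ft²·°F·h/BTU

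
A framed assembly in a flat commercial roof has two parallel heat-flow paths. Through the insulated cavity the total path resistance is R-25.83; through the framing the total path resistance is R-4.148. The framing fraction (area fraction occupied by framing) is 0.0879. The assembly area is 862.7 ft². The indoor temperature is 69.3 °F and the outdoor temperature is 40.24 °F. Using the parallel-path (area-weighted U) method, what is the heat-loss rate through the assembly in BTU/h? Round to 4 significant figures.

U_eff = 0.9121/25.83 + 0.0879/4.148 = 0.035312 + 0.021191 = 0.056503
R_eff = 1/U_eff = 17.698 ft²·°F·h/BTU
Q = 862.7 × (69.3 − 40.24) / 17.698 = 1416.5 BTU/h

1417 BTU/h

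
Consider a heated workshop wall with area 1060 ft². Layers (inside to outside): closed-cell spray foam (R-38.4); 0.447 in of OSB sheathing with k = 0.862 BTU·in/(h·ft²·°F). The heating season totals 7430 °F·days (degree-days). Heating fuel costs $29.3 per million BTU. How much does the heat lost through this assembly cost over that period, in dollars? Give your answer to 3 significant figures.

0.447/0.862 = 0.5186
R_total = 38.4 + 0.5186 = 38.92 ft²·°F·h/BTU
E = A × HDD × 24 / R = 1060 × 7430 × 24 / 38.92 = 4857000 BTU
Cost = 4857000/10⁶ × 29.3 = $142.3

142 dollars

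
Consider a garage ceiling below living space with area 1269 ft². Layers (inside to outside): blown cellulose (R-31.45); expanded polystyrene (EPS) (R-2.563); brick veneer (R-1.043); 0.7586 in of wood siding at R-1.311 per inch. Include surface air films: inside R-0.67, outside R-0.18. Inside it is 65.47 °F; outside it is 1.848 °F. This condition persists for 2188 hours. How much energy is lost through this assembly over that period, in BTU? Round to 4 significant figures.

4787000 BTU

0.7586 × 1.311 = 0.99452
R_total = 0.67 + 31.45 + 2.563 + 1.043 + 0.99452 + 0.18 = 36.901 ft²·°F·h/BTU
Q = 1269 × (65.47 − 1.848) / 36.901 = 2187.9 BTU/h
E = 2187.9 × 2188 = 4787200 BTU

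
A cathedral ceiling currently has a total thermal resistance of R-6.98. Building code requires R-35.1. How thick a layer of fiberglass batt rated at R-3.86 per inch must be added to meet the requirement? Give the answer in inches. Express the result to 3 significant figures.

ΔR = 35.1 − 6.98 = 28.12 ft²·°F·h/BTU
L = ΔR / (R/in) = 28.12/3.86 = 7.285 in

7.28 in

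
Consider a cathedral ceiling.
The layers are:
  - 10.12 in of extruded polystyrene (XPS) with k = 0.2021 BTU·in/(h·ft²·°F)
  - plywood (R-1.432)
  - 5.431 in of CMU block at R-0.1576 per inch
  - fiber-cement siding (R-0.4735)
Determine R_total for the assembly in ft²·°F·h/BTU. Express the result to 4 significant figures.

10.12/0.2021 = 50.074
5.431 × 0.1576 = 0.85593
R_total = 50.074 + 1.432 + 0.85593 + 0.4735 = 52.836 ft²·°F·h/BTU

52.84 ft²·°F·h/BTU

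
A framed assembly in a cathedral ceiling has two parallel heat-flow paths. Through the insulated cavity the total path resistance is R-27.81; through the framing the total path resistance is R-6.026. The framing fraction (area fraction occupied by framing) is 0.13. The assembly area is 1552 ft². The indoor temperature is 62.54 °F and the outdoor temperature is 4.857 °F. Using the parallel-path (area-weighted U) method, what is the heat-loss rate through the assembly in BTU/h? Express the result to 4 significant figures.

4732 BTU/h

U_eff = 0.87/27.81 + 0.13/6.026 = 0.031284 + 0.021573 = 0.052857
R_eff = 1/U_eff = 18.919 ft²·°F·h/BTU
Q = 1552 × (62.54 − 4.857) / 18.919 = 4732 BTU/h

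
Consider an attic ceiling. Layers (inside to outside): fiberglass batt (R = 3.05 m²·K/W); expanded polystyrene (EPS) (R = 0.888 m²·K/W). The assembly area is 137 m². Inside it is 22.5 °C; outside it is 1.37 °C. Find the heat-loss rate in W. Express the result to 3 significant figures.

735 W

R_total = 3.05 + 0.888 = 3.938 m²·K/W
Q = A·ΔT/R = 137 × (22.5 − 1.37) / 3.938 = 735.1 W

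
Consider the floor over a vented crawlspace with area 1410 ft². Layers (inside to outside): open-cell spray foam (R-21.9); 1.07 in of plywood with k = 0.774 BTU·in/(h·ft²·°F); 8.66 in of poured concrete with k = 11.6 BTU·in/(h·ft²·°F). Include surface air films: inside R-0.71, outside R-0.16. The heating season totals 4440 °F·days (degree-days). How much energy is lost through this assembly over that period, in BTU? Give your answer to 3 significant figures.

1.07/0.774 = 1.382
8.66/11.6 = 0.7466
R_total = 0.71 + 21.9 + 1.382 + 0.7466 + 0.16 = 24.9 ft²·°F·h/BTU
E = A × HDD × 24 / R = 1410 × 4440 × 24 / 24.9 = 6034000 BTU

6030000 BTU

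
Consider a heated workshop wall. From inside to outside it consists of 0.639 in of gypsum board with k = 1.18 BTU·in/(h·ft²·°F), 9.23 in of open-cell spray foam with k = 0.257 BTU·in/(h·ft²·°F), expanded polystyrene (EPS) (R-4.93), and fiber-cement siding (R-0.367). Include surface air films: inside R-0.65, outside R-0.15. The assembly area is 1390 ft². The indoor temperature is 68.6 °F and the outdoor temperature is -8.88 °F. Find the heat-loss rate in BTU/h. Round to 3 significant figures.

0.639/1.18 = 0.5415
9.23/0.257 = 35.91
R_total = 0.65 + 0.5415 + 35.91 + 4.93 + 0.367 + 0.15 = 42.55 ft²·°F·h/BTU
Q = A·ΔT/R = 1390 × (68.6 − (-8.88)) / 42.55 = 2531 BTU/h

2530 BTU/h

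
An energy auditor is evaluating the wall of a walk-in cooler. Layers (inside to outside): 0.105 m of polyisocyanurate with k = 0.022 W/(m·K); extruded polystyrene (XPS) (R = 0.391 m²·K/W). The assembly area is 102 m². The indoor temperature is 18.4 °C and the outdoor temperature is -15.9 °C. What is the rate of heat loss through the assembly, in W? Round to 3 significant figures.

678 W

0.105/0.022 = 4.773
R_total = 4.773 + 0.391 = 5.164 m²·K/W
Q = A·ΔT/R = 102 × (18.4 − (-15.9)) / 5.164 = 677.5 W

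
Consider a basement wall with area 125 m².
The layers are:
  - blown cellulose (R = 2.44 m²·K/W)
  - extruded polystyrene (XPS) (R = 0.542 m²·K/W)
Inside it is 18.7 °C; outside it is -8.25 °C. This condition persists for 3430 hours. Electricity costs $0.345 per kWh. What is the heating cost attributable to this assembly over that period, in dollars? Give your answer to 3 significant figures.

R_total = 2.44 + 0.542 = 2.982 m²·K/W
Q = 125 × (18.7 − (-8.25)) / 2.982 = 1130 W
E = 1130 W × 3430 h / 1000 = 3875 kWh
Cost = 3875 × 0.345 = $1337

1340 dollars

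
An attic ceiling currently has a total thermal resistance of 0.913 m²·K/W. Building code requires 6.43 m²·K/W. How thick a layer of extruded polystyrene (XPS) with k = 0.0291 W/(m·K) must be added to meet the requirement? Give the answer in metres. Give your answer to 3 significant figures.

0.161 m

ΔR = 6.43 − 0.913 = 5.517 m²·K/W
L = ΔR × k = 5.517 × 0.0291 = 0.1605 m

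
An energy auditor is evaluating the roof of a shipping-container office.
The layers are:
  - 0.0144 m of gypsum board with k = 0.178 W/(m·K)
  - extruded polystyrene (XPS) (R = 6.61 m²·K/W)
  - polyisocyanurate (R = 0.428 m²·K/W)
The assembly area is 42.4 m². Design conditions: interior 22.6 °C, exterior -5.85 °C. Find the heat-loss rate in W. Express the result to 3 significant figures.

0.0144/0.178 = 0.0809
R_total = 0.0809 + 6.61 + 0.428 = 7.119 m²·K/W
Q = A·ΔT/R = 42.4 × (22.6 − (-5.85)) / 7.119 = 169.4 W

169 W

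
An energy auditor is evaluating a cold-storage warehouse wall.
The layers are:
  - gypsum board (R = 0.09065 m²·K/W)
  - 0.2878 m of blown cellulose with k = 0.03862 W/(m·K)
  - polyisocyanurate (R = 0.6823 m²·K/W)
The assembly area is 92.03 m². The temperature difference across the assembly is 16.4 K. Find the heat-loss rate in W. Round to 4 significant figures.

183.5 W

0.2878/0.03862 = 7.4521
R_total = 0.09065 + 7.4521 + 0.6823 = 8.225 m²·K/W
Q = A·ΔT/R = 92.03 × 16.4 / 8.225 = 183.5 W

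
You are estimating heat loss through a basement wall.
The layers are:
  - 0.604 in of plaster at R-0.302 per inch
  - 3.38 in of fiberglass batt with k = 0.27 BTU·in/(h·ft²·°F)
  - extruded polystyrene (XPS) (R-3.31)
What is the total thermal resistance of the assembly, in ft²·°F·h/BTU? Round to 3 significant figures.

16.0 ft²·°F·h/BTU

0.604 × 0.302 = 0.1824
3.38/0.27 = 12.52
R_total = 0.1824 + 12.52 + 3.31 = 16.01 ft²·°F·h/BTU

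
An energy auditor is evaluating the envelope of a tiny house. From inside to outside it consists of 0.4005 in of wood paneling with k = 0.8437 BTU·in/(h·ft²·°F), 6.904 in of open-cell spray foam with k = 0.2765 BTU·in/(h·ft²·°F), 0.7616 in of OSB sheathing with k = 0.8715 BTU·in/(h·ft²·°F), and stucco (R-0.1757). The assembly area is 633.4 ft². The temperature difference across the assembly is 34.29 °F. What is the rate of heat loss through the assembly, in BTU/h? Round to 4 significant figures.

819.8 BTU/h

0.4005/0.8437 = 0.47469
6.904/0.2765 = 24.969
0.7616/0.8715 = 0.8739
R_total = 0.47469 + 24.969 + 0.8739 + 0.1757 = 26.494 ft²·°F·h/BTU
Q = A·ΔT/R = 633.4 × 34.29 / 26.494 = 819.8 BTU/h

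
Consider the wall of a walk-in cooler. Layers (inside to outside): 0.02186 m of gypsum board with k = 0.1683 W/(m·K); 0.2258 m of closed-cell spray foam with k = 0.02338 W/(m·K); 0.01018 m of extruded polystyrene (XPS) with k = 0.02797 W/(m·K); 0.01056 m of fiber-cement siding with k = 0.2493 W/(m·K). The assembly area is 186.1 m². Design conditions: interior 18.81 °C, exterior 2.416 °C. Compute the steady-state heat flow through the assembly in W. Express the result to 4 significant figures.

0.02186/0.1683 = 0.12989
0.2258/0.02338 = 9.6578
0.01018/0.02797 = 0.36396
0.01056/0.2493 = 0.042359
R_total = 0.12989 + 9.6578 + 0.36396 + 0.042359 = 10.194 m²·K/W
Q = A·ΔT/R = 186.1 × (18.81 − 2.416) / 10.194 = 299.29 W

299.3 W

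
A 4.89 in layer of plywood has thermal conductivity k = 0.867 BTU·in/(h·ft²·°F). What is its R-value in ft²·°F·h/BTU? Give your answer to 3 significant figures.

R = L/k = 4.89/0.867 = 5.64 ft²·°F·h/BTU

5.64 ft²·°F·h/BTU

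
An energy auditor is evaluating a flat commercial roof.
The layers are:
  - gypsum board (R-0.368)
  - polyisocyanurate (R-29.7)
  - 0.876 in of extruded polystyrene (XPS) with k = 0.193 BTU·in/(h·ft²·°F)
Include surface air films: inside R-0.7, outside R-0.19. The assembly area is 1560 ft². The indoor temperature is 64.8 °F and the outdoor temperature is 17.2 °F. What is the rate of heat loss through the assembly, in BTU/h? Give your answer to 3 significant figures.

0.876/0.193 = 4.539
R_total = 0.7 + 0.368 + 29.7 + 4.539 + 0.19 = 35.5 ft²·°F·h/BTU
Q = A·ΔT/R = 1560 × (64.8 − 17.2) / 35.5 = 2092 BTU/h

2090 BTU/h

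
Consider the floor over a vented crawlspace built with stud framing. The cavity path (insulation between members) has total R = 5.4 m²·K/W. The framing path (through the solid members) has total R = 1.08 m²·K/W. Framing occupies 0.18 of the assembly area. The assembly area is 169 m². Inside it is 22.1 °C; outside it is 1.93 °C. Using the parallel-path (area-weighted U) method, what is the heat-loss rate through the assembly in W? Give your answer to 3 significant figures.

U_eff = 0.82/5.4 + 0.18/1.08 = 0.1519 + 0.1667 = 0.3185
R_eff = 1/U_eff = 3.14 m²·K/W
Q = 169 × (22.1 − 1.93) / 3.14 = 1086 W

1090 W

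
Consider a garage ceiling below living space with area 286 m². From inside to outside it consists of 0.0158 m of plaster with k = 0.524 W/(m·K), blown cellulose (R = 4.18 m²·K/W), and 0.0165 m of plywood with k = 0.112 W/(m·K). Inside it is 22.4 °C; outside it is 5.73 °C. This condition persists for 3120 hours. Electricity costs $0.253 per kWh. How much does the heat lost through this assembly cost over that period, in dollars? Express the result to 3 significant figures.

864 dollars

0.0158/0.524 = 0.03015
0.0165/0.112 = 0.1473
R_total = 0.03015 + 4.18 + 0.1473 = 4.357 m²·K/W
Q = 286 × (22.4 − 5.73) / 4.357 = 1094 W
E = 1094 W × 3120 h / 1000 = 3414 kWh
Cost = 3414 × 0.253 = $863.7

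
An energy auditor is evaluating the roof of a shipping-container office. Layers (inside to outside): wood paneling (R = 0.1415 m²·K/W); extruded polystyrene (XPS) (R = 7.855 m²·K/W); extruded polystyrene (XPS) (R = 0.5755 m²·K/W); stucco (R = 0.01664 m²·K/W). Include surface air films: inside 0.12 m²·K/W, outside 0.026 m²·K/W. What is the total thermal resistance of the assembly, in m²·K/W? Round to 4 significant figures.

8.735 m²·K/W

R_total = 0.12 + 0.1415 + 7.855 + 0.5755 + 0.01664 + 0.026 = 8.7346 m²·K/W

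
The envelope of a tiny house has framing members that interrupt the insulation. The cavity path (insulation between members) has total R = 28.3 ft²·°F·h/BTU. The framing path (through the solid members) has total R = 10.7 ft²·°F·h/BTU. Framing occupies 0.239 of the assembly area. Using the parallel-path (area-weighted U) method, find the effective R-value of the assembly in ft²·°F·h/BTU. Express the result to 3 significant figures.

U_eff = 0.761/28.3 + 0.239/10.7 = 0.02689 + 0.02234 = 0.04923
R_eff = 1/U_eff = 20.31 ft²·°F·h/BTU

20.3 ft²·°F·h/BTU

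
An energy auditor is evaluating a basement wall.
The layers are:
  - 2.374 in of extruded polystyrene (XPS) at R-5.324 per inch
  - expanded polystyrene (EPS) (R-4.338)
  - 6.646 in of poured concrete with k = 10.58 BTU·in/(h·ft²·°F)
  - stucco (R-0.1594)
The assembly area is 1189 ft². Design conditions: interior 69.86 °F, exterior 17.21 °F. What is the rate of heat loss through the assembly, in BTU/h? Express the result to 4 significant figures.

3524 BTU/h

2.374 × 5.324 = 12.639
6.646/10.58 = 0.62817
R_total = 12.639 + 4.338 + 0.62817 + 0.1594 = 17.765 ft²·°F·h/BTU
Q = A·ΔT/R = 1189 × (69.86 − 17.21) / 17.765 = 3523.9 BTU/h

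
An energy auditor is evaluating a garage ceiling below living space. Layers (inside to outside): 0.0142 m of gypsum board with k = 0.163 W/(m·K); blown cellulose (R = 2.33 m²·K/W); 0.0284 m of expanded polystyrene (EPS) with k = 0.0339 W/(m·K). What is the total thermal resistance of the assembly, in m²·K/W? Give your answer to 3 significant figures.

0.0142/0.163 = 0.08712
0.0284/0.0339 = 0.8378
R_total = 0.08712 + 2.33 + 0.8378 = 3.255 m²·K/W

3.25 m²·K/W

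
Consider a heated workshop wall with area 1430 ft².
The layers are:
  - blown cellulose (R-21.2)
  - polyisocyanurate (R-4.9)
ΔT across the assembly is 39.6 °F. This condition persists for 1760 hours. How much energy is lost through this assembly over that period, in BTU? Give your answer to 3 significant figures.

R_total = 21.2 + 4.9 = 26.1 ft²·°F·h/BTU
Q = 1430 × 39.6 / 26.1 = 2170 BTU/h
E = 2170 × 1760 = 3819000 BTU

3820000 BTU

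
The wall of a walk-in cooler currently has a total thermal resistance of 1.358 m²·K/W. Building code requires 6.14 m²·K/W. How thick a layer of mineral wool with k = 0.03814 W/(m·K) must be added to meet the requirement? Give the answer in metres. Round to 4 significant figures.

ΔR = 6.14 − 1.358 = 4.782 m²·K/W
L = ΔR × k = 4.782 × 0.03814 = 0.18239 m

0.1824 m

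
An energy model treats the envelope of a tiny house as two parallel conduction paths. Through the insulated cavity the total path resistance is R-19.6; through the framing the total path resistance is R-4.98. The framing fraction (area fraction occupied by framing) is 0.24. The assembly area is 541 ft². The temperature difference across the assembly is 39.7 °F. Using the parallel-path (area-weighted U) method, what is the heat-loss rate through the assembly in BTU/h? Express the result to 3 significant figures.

1870 BTU/h

U_eff = 0.76/19.6 + 0.24/4.98 = 0.03878 + 0.04819 = 0.08697
R_eff = 1/U_eff = 11.5 ft²·°F·h/BTU
Q = 541 × 39.7 / 11.5 = 1868 BTU/h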